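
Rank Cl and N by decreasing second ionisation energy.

N > Cl

The second ionization energy removes an electron from the +1 ion. For each element: Cl⁺ still has 6 valence electrons; N⁺ still has 4 valence electrons.
All are still removing valence electrons, so compare the +1 ions as you would atoms: IE_2 generally rises across a period (higher Z_eff) and falls down a group (larger shell), subject to the usual subshell exceptions.
Valence configurations: Cl⁺ [Ne]3s²3p⁴, N⁺ [He]2s²2p².
The numbers (kJ/mol): Cl 2298, N 2856.
So the second ionization energies run Cl < N.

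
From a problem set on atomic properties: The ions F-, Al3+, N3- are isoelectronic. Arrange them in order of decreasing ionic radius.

All of these have 10 electrons, so size is governed by nuclear charge alone: the more protons, the stronger the pull on the same electron cloud, and the smaller the ion.
Nuclear charges: Al3+ (Z=13), F- (Z=9), N3- (Z=7).
Largest to smallest: N3- > F- > Al3+.

N3- > F- > Al3+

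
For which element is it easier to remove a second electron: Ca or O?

Ca

Consider each +1 ion: Ca⁺ still has 1 valence electron; O⁺ still has 5 valence electrons.
All are still removing valence electrons, so compare the +1 ions as you would atoms: IE_2 generally rises across a period (higher Z_eff) and falls down a group (larger shell), subject to the usual subshell exceptions.
Valence configurations: Ca⁺ [Ar]4s¹, O⁺ [He]2s²2p³.
The numbers (kJ/mol): Ca 1145, O 3388.
Overall IE_2 order: Ca < O.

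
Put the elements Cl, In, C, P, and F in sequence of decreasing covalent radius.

C is in period 2, group 14; F is in period 2, group 17; P is in period 3, group 15; Cl is in period 3, group 17; In is in period 5, group 13.
Across a period the added protons contract the valence shell; down a group each new principal shell makes the atom larger.
These span different periods and groups, so the two trends combine.
C > F: both are in period 2; the period trend gives C the larger value.
Cl > C: the two effects oppose for this pair; the down-group effect wins (99 vs 75 pm).
P > Cl: both are in period 3; the period trend gives P the larger value.
In > P: relative to P, both the across-period and down-group shifts push In's atomic radius up.
Approximate values (pm): C 75, F 64, P 111, Cl 99, In 142.
So from largest to smallest: In > P > Cl > C > F.

In, P, Cl, C, F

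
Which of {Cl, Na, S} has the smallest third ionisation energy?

S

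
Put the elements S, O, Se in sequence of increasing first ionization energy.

Se < S < O

O is in period 2, group 16; S is in period 3, group 16; Se is in period 4, group 16.
Across a period the outer electron is held more tightly (higher IE₁); down a group it sits in a higher shell, more shielded, and comes off more easily.
All are in group 16, so first ionization energy increases up the group.
So from lowest to highest: Se < S < O.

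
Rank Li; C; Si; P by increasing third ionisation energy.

After 2 electrons have been removed, what remains? Li²⁺ is already 1 electron into the core; C²⁺ still has 2 valence electrons; Si²⁺ still has 2 valence electrons; P²⁺ still has 3 valence electrons.
Breaking into a closed-shell core is much more expensive than removing a leftover valence electron — Li has the largest IE_3 here.
Valence configurations: C²⁺ [He]2s², Si²⁺ [Ne]3s², P²⁺ [Ne]3s²3p¹.
P²⁺ loses a lone 3p electron whereas Si²⁺ must break into a filled 3s² pair, so IE_3(Si) > IE_3(P) even though P has the higher nuclear charge.
Tabulated IE_3 (kJ/mol): Li 11815, C 4620, Si 3232, P 2914.
Overall IE_3 order: P < Si < C < Li.

P < Si < C < Li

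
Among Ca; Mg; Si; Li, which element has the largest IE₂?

Li

The second ionization energy removes an electron from the +1 ion. For each element: Ca⁺ still has 1 valence electron; Mg⁺ still has 1 valence electron; Si⁺ still has 3 valence electrons; Li⁺ is the bare [He] core.
Breaking into a closed-shell core is much more expensive than removing a leftover valence electron — Li has the largest IE_2 here.
Valence configurations: Ca⁺ [Ar]4s¹, Mg⁺ [Ne]3s¹, Si⁺ [Ne]3s²3p¹.
The numbers (kJ/mol): Ca 1145, Mg 1451, Si 1577, Li 7298.
Putting it together, IE_2: Ca < Mg < Si < Li.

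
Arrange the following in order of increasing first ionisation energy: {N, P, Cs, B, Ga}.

Cs < Ga < B < P < N

First ionization energy rises across a period (greater Z_eff holds electrons more tightly) and falls down a group (valence electrons are farther from the nucleus).
Neither a single period nor a single group — weigh both effects.
Ga > Cs: both effects reinforce here, so Ga is clearly the higher of the two.
B > Ga: they share group 13; the group trend gives B the larger value.
P > B: the two effects oppose for this pair; the across-period effect wins (1012 vs 801 kJ/mol).
N > P: they share group 15; the group trend gives N the larger value.
Approximate values (kJ/mol): B 801, N 1402, P 1012, Ga 579, Cs 376.
So from lowest to highest: Cs < Ga < B < P < N.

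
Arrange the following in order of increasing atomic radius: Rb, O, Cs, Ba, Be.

O, Be, Ba, Rb, Cs

Across a period the added protons contract the valence shell; down a group each new principal shell makes the atom larger.
Neither a single period nor a single group — weigh both effects.
Be > O: both are in period 2; the period trend gives Be the larger value.
Ba > Be: they share group 2; the group trend gives Ba the larger value.
Rb > Ba: the two effects oppose for this pair; the across-period effect wins (210 vs 196 pm).
Cs > Rb: they share group 1; the group trend gives Cs the larger value.
Approximate values (pm): Be 102, O 63, Rb 210, Cs 232, Ba 196.
So from smallest to largest: O < Be < Ba < Rb < Cs.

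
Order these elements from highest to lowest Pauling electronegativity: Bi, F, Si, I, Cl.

Electronegativity increases across a period and decreases down a group, tracking effective nuclear charge and atomic size.
Here both period and group differ, so the two effects have to be weighed against each other.
Bi > Si: the two effects oppose for this pair; the across-period effect wins (2.02 vs 1.90).
I > Bi: relative to Bi, both the across-period and down-group shifts push I's electronegativity up.
Cl > I: they share group 17; the group trend gives Cl the larger value.
F > Cl: they share group 17; the group trend gives F the larger value.
Tabulated electronegativity (Pauling): F 3.98, Si 1.90, Cl 3.16, I 2.66, Bi 2.02.
So from highest to lowest: F > Cl > I > Bi > Si.

F, Cl, I, Bi, Si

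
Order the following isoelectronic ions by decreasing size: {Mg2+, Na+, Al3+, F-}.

All of these have 10 electrons, so size is governed by nuclear charge alone: the more protons, the stronger the pull on the same electron cloud, and the smaller the ion.
Nuclear charges: Al3+ (Z=13), Mg2+ (Z=12), Na+ (Z=11), F- (Z=9).
Largest to smallest: F- > Na+ > Mg2+ > Al3+.

F-, Na+, Mg2+, Al3+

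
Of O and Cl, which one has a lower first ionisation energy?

Cl

O is in period 2, group 16; Cl is in period 3, group 17.
Across a period the outer electron is held more tightly (higher IE₁); down a group it sits in a higher shell, more shielded, and comes off more easily.
A diagonal step moves right (one effect) and down (the opposite effect) at once.
O > Cl: period and group pull opposite ways; the down-group shift dominates (1314 vs 1251 kJ/mol).
For reference (kJ/mol): O 1314, Cl 1251.
So Cl has the lower first ionisation energy (Cl < O).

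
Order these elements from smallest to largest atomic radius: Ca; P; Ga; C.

C < P < Ga < Ca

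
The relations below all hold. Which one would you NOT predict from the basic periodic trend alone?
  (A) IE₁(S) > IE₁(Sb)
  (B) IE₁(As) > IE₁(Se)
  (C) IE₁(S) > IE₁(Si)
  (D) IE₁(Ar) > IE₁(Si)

(B)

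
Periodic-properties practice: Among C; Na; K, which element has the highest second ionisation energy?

Na

The second ionization energy removes an electron from the +1 ion. For each element: C⁺ still has 3 valence electrons; Na⁺ is the bare [Ne] core; K⁺ is the bare [Ar] core.
Pulling an electron out of a noble-gas core costs far more than removing a remaining valence electron, so K and Na sit at the high end of IE_2.
Approximate IE_2 values (kJ/mol): C 2353, Na 4562, K 3052.
Putting it together, IE_2: C < K < Na.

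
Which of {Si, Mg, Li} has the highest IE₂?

Li

Consider each +1 ion: Si⁺ still has 3 valence electrons; Mg⁺ still has 1 valence electron; Li⁺ is the bare [He] core.
Pulling an electron out of a noble-gas core costs far more than removing a remaining valence electron, so Li sits at the high end of IE_2.
Valence configurations: Si⁺ [Ne]3s²3p¹, Mg⁺ [Ne]3s¹.
Approximate IE_2 values (kJ/mol): Si 1577, Mg 1451, Li 7298.
Overall IE_2 order: Mg < Si < Li.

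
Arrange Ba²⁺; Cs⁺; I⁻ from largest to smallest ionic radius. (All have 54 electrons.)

I⁻, Cs⁺, Ba²⁺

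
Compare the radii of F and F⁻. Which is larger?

Forming F⁻ adds 1 electron to F. More electron–electron repulsion in the same shell, with unchanged nuclear charge, lets the cloud expand.
An anion is larger than its parent atom: F⁻ > F.

F⁻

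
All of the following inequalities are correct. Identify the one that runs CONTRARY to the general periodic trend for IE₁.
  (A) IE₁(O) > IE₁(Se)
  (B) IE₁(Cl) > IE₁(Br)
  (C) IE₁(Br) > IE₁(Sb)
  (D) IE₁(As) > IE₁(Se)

(D)

The general trend: IE₁ increases across a period and decreases down a group.
(A) O (period 2, group 16) vs Se (period 4, group 16): the stated order agrees with the simple trend.
(B) Cl (period 3, group 17) vs Br (period 4, group 17): the stated order agrees with the simple trend.
(C) Br (period 4, group 17) vs Sb (period 5, group 15): the stated order agrees with the simple trend.
(D) As (period 4, group 15) vs Se (period 4, group 16): the stated order contradicts the simple trend.
The exception is (D): Se (4p⁴) ionizes more easily than half-filled As (4p³).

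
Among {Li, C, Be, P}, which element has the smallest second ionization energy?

Be

The second ionization energy removes an electron from the +1 ion. For each element: Li⁺ is the bare [He] core; C⁺ still has 3 valence electrons; Be⁺ still has 1 valence electron; P⁺ still has 4 valence electrons.
Pulling an electron out of a noble-gas core costs far more than removing a remaining valence electron, so Li sits at the high end of IE_2.
Valence configurations: C⁺ [He]2s²2p¹, Be⁺ [He]2s¹, P⁺ [Ne]3s²3p².
Approximate IE_2 values (kJ/mol): Li 7298, C 2353, Be 1757, P 1907.
Overall IE_2 order: Be < P < C < Li.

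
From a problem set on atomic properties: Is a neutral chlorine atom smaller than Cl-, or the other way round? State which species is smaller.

Cl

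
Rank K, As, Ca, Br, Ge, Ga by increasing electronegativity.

K < Ca < Ga < Ge < As < Br

K is in period 4, group 1; Ca is in period 4, group 2; Ga is in period 4, group 13; Ge is in period 4, group 14; As is in period 4, group 15; Br is in period 4, group 17.
Electronegativity increases across a period and decreases down a group, tracking effective nuclear charge and atomic size.
All lie in period 4, so electronegativity increases left to right.
So from lowest to highest: K < Ca < Ga < Ge < As < Br.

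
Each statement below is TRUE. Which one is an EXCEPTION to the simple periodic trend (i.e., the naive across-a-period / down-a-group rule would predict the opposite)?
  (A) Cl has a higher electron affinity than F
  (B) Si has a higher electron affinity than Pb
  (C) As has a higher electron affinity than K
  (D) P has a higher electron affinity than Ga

The general trend: electron affinity increases across a period and decreases down a group.
(A) Cl (period 3, group 17) vs F (period 2, group 17): the stated order contradicts the simple trend.
(B) Si (period 3, group 14) vs Pb (period 6, group 14): the stated order agrees with the simple trend.
(C) As (period 4, group 15) vs K (period 4, group 1): the stated order agrees with the simple trend.
(D) P (period 3, group 15) vs Ga (period 4, group 13): the stated order agrees with the simple trend.
The exception is (A): F's small 2p subshell makes the incoming electron feel strong e⁻–e⁻ repulsion, so Cl actually releases more energy on gaining an electron.

(A)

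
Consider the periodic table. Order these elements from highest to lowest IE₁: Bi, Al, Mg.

Mg > Bi > Al

Mg is in period 3, group 2; Al is in period 3, group 13; Bi is in period 6, group 15.
IE₁ increases left→right with effective nuclear charge and decreases top→bottom as the valence shell moves farther out.
These span different periods and groups, so the two trends combine.
Bi > Al: the two effects oppose for this pair; the across-period effect wins (703 vs 578 kJ/mol).
Mg > Bi: period and group pull opposite ways; the down-group shift dominates (738 vs 703 kJ/mol).
Note the exception: Mg has a higher first ionization energy than Al, contrary to the simple trend — Al's single 3p electron is easier to remove than one from Mg's filled 3s².
Approximate values (kJ/mol): Mg 738, Al 578, Bi 703.
So from highest to lowest: Mg > Bi > Al.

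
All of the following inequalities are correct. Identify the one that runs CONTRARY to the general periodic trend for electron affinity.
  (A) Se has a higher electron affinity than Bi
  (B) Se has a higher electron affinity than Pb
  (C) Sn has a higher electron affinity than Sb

(C)

The general trend: electron affinity increases across a period and decreases down a group.
(A) Se (period 4, group 16) vs Bi (period 6, group 15): the stated order agrees with the simple trend.
(B) Se (period 4, group 16) vs Pb (period 6, group 14): the stated order agrees with the simple trend.
(C) Sn (period 5, group 14) vs Sb (period 5, group 15): the stated order contradicts the simple trend.
The exception is (C): adding an electron to Sb's half-filled 5p³ is unfavourable, so Sn has the more exothermic EA.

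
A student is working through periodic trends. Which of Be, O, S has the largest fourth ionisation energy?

IE_4 is the cost of taking one more electron from the +3 cation: Be³⁺ is already 1 electron into the core; O³⁺ still has 3 valence electrons; S³⁺ still has 3 valence electrons.
Core electrons are held far more tightly than valence electrons, so Be tops the IE_4 order.
Valence configurations: O³⁺ [He]2s²2p¹, S³⁺ [Ne]3s²3p¹.
The numbers (kJ/mol): Be 21007, O 7469, S 4556.
Hence IE_4: S < O < Be.

Be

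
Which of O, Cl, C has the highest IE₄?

O

After 3 electrons have been removed, what remains? O³⁺ still has 3 valence electrons; Cl³⁺ still has 4 valence electrons; C³⁺ still has 1 valence electron.
All are still removing valence electrons, so compare the +3 ions as you would atoms: IE_4 generally rises across a period (higher Z_eff) and falls down a group (larger shell), subject to the usual subshell exceptions.
Valence configurations: O³⁺ [He]2s²2p¹, Cl³⁺ [Ne]3s²3p², C³⁺ [He]2s¹.
Approximate IE_4 values (kJ/mol): O 7469, Cl 5159, C 6223.
Putting it together, IE_4: Cl < C < O.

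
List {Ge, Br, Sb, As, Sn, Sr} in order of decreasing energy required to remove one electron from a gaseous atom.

Br, As, Sb, Ge, Sn, Sr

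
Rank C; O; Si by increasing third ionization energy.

After 2 electrons have been removed, what remains? C²⁺ still has 2 valence electrons; O²⁺ still has 4 valence electrons; Si²⁺ still has 2 valence electrons.
All are still removing valence electrons, so compare the +2 ions as you would atoms: IE_3 generally rises across a period (higher Z_eff) and falls down a group (larger shell), subject to the usual subshell exceptions.
Valence configurations: C²⁺ [He]2s², O²⁺ [He]2s²2p², Si²⁺ [Ne]3s².
Tabulated IE_3 (kJ/mol): C 4620, O 5300, Si 3232.
So the third ionization energies run Si < C < O.

Si < C < O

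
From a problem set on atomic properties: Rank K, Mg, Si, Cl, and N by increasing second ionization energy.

After 1 electron has been removed, what remains? K⁺ is the bare [Ar] core; Mg⁺ still has 1 valence electron; Si⁺ still has 3 valence electrons; Cl⁺ still has 6 valence electrons; N⁺ still has 4 valence electrons.
Core electrons are held far more tightly than valence electrons, so K tops the IE_2 order.
Valence configurations: Mg⁺ [Ne]3s¹, Si⁺ [Ne]3s²3p¹, Cl⁺ [Ne]3s²3p⁴, N⁺ [He]2s²2p².
Tabulated IE_2 (kJ/mol): K 3052, Mg 1451, Si 1577, Cl 2298, N 2856.
So the second ionization energies run Mg < Si < Cl < N < K.

Mg, Si, Cl, N, K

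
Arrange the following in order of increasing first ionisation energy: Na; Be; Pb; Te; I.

Removing the outermost electron gets harder across a period and easier down a group.
Here both period and group differ, so the two effects have to be weighed against each other.
Pb > Na: the two effects oppose for this pair; the across-period effect wins (716 vs 496 kJ/mol).
Te > Pb: both effects reinforce here, so Te is clearly the higher of the two.
Be > Te: period and group pull opposite ways; the down-group shift dominates (900 vs 869 kJ/mol).
I > Be: the two effects oppose for this pair; the across-period effect wins (1008 vs 900 kJ/mol).
Approximate values (kJ/mol): Be 900, Na 496, Te 869, I 1008, Pb 716.
So from lowest to highest: Na < Pb < Te < Be < I.

Na, Pb, Te, Be, I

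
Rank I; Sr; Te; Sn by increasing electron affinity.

Sr, Sn, Te, I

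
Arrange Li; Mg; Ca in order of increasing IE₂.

Consider each +1 ion: Li⁺ is the bare [He] core; Mg⁺ still has 1 valence electron; Ca⁺ still has 1 valence electron.
Pulling an electron out of a noble-gas core costs far more than removing a remaining valence electron, so Li sits at the high end of IE_2.
Valence configurations: Mg⁺ [Ne]3s¹, Ca⁺ [Ar]4s¹.
The numbers (kJ/mol): Li 7298, Mg 1451, Ca 1145.
Hence IE_2: Ca < Mg < Li.

Ca < Mg < Li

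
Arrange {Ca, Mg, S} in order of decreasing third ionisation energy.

Mg > Ca > S

After 2 electrons have been removed, what remains? Ca²⁺ is the bare [Ar] core; Mg²⁺ is the bare [Ne] core; S²⁺ still has 4 valence electrons.
Core electrons are held far more tightly than valence electrons, so Ca and Mg top the IE_3 order.
Tabulated IE_3 (kJ/mol): Ca 4912, Mg 7733, S 3357.
So the third ionization energies run S < Ca < Mg.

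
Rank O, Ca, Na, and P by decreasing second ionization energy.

Na, O, P, Ca

After 1 electron has been removed, what remains? O⁺ still has 5 valence electrons; Ca⁺ still has 1 valence electron; Na⁺ is the bare [Ne] core; P⁺ still has 4 valence electrons.
Pulling an electron out of a noble-gas core costs far more than removing a remaining valence electron, so Na sits at the high end of IE_2.
Valence configurations: O⁺ [He]2s²2p³, Ca⁺ [Ar]4s¹, P⁺ [Ne]3s²3p².
Tabulated IE_2 (kJ/mol): O 3388, Ca 1145, Na 4562, P 1907.
So the second ionization energies run Ca < P < O < Na.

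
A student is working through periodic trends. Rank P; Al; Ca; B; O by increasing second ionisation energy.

Ca < Al < P < B < O

IE_2 is the cost of taking one more electron from the +1 cation: P⁺ still has 4 valence electrons; Al⁺ still has 2 valence electrons; Ca⁺ still has 1 valence electron; B⁺ still has 2 valence electrons; O⁺ still has 5 valence electrons.
All are still removing valence electrons, so compare the +1 ions as you would atoms: IE_2 generally rises across a period (higher Z_eff) and falls down a group (larger shell), subject to the usual subshell exceptions.
Valence configurations: P⁺ [Ne]3s²3p², Al⁺ [Ne]3s², Ca⁺ [Ar]4s¹, B⁺ [He]2s², O⁺ [He]2s²2p³.
Approximate IE_2 values (kJ/mol): P 1907, Al 1817, Ca 1145, B 2427, O 3388.
Hence IE_2: Ca < Al < P < B < O.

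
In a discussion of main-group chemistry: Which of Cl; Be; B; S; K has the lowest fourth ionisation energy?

After 3 electrons have been removed, what remains? Cl³⁺ still has 4 valence electrons; Be³⁺ is already 1 electron into the core; B³⁺ is the bare [He] core; S³⁺ still has 3 valence electrons; K³⁺ is already 2 electrons into the core.
Core electrons are held far more tightly than valence electrons, so K, Be and B top the IE_4 order.
Valence configurations: Cl³⁺ [Ne]3s²3p², S³⁺ [Ne]3s²3p¹.
Approximate IE_4 values (kJ/mol): Cl 5159, Be 21007, B 25026, S 4556, K 5877.
Overall IE_4 order: S < Cl < K < Be < B.

S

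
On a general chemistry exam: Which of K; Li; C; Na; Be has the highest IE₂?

Consider each +1 ion: K⁺ is the bare [Ar] core; Li⁺ is the bare [He] core; C⁺ still has 3 valence electrons; Na⁺ is the bare [Ne] core; Be⁺ still has 1 valence electron.
Pulling an electron out of a noble-gas core costs far more than removing a remaining valence electron, so K, Na and Li sit at the high end of IE_2.
Valence configurations: C⁺ [He]2s²2p¹, Be⁺ [He]2s¹.
Approximate IE_2 values (kJ/mol): K 3052, Li 7298, C 2353, Na 4562, Be 1757.
Hence IE_2: Be < C < K < Na < Li.

Li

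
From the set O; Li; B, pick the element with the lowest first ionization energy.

IE₁ increases left→right with effective nuclear charge and decreases top→bottom as the valence shell moves farther out.
All lie in period 2, so first ionization energy increases left to right.
The lowest first ionization energy among these belongs to Li.

Li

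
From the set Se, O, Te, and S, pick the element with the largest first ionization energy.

First ionization energy rises across a period (greater Z_eff holds electrons more tightly) and falls down a group (valence electrons are farther from the nucleus).
All are in group 16, so first ionization energy increases up the group.
The largest first ionization energy among these belongs to O.

O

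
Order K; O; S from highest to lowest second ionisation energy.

O, K, S

The second ionization energy removes an electron from the +1 ion. For each element: K⁺ is the bare [Ar] core; O⁺ still has 5 valence electrons; S⁺ still has 5 valence electrons.
Usually core removal costs more than valence removal, but here the competition is close: a tightly held n=2 valence electron can cost more to remove than an n=3 core electron, so the actual values have to decide it.
Valence configurations: O⁺ [He]2s²2p³, S⁺ [Ne]3s²3p³.
Tabulated IE_2 (kJ/mol): K 3052, O 3388, S 2252.
Hence IE_2: S < K < O.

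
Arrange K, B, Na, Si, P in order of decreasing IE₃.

The third ionization energy removes an electron from the +2 ion. For each element: K²⁺ is already 1 electron into the core; B²⁺ still has 1 valence electron; Na²⁺ is already 1 electron into the core; Si²⁺ still has 2 valence electrons; P²⁺ still has 3 valence electrons.
Core electrons are held far more tightly than valence electrons, so K and Na top the IE_3 order.
Valence configurations: B²⁺ [He]2s¹, Si²⁺ [Ne]3s², P²⁺ [Ne]3s²3p¹.
P²⁺ loses a lone 3p electron whereas Si²⁺ must break into a filled 3s² pair, so IE_3(Si) > IE_3(P) even though P has the higher nuclear charge.
Approximate IE_3 values (kJ/mol): K 4420, B 3660, Na 6910, Si 3232, P 2914.
Putting it together, IE_3: P < Si < B < K < Na.

Na, K, B, Si, P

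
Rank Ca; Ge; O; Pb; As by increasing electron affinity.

O is in period 2, group 16; Ca is in period 4, group 2; Ge is in period 4, group 14; As is in period 4, group 15; Pb is in period 6, group 14.
Electron affinity generally becomes more exothermic across a period toward the halogens and less exothermic down a group.
Neither a single period nor a single group — weigh both effects.
Pb > Ca: the two effects oppose for this pair; the across-period effect wins (35 vs 2 kJ/mol).
As > Pb: relative to Pb, both the across-period and down-group shifts push As's electron affinity up.
Ge > As: this pair runs against the simple trend — see the exception note.
O > Ge: relative to Ge, both the across-period and down-group shifts push O's electron affinity up.
Note the exception: Ge has a higher electron affinity than As, contrary to the simple trend — adding an electron to As's half-filled 4p³ is unfavourable, so Ge (4p²) has the more exothermic EA.
Tabulated electron affinity (kJ/mol): O 141, Ca 2, Ge 119, As 78, Pb 35.
So from lowest to highest: Ca < Pb < As < Ge < O.

Ca, Pb, As, Ge, O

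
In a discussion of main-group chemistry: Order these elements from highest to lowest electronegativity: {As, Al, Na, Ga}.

As > Ga > Al > Na

Na is in period 3, group 1; Al is in period 3, group 13; Ga is in period 4, group 13; As is in period 4, group 15.
EN rises left→right (higher Z_eff, smaller atoms) and falls top→bottom (larger, more shielded atoms).
Neither a single period nor a single group — weigh both effects.
Al > Na: Al lies to the right of Na in period 3, so the across-period effect alone puts Al higher.
Ga > Al: this pair runs against the simple trend — see the exception note.
As > Ga: both are in period 4; the period trend gives As the larger value.
Note the exception: Ga has a higher electronegativity than Al, contrary to the simple trend — poor shielding by filled d (and f) subshells raises the heavier element's effective nuclear charge more than the simple down-group trend predicts.
Tabulated electronegativity (Pauling): Na 0.93, Al 1.61, Ga 1.81, As 2.18.
So from highest to lowest: As > Ga > Al > Na.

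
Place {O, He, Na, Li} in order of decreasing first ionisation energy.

He > O > Li > Na

He is in period 1, group 18; Li is in period 2, group 1; O is in period 2, group 16; Na is in period 3, group 1.
Across a period the outer electron is held more tightly (higher IE₁); down a group it sits in a higher shell, more shielded, and comes off more easily.
Neither a single period nor a single group — weigh both effects.
Li > Na: they share group 1; the group trend gives Li the larger value.
O > Li: O lies to the right of Li in period 2, so the across-period effect alone puts O higher.
He > O: relative to O, both the across-period and down-group shifts push He's first ionization energy up.
Approximate values (kJ/mol): He 2372, Li 520, O 1314, Na 496.
So from highest to lowest: He > O > Li > Na.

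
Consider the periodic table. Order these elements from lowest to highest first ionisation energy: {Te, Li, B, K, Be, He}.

Across a period the outer electron is held more tightly (higher IE₁); down a group it sits in a higher shell, more shielded, and comes off more easily.
Neither a single period nor a single group — weigh both effects.
Li > K: Li sits above K in group 1, so the down-group effect alone puts Li higher.
B > Li: B lies to the right of Li in period 2, so the across-period effect alone puts B higher.
Te > B: the two effects oppose for this pair; the across-period effect wins (869 vs 801 kJ/mol).
Be > Te: the two effects oppose for this pair; the down-group effect wins (900 vs 869 kJ/mol).
He > Be: both effects reinforce here, so He is clearly the higher of the two.
Note the exception: Be has a higher first ionization energy than B, contrary to the simple trend — removing B's lone 2p electron is easier than breaking Be's filled 2s².
Tabulated first ionization energy (kJ/mol): He 2372, Li 520, Be 900, B 801, K 419, Te 869.
So from lowest to highest: K < Li < B < Te < Be < He.

K < Li < B < Te < Be < He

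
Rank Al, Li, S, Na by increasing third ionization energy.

After 2 electrons have been removed, what remains? Al²⁺ still has 1 valence electron; Li²⁺ is already 1 electron into the core; S²⁺ still has 4 valence electrons; Na²⁺ is already 1 electron into the core.
Breaking into a closed-shell core is much more expensive than removing a leftover valence electron — Na and Li have the largest IE_3 here.
Valence configurations: Al²⁺ [Ne]3s¹, S²⁺ [Ne]3s²3p².
The numbers (kJ/mol): Al 2745, Li 11815, S 3357, Na 6910.
Overall IE_3 order: Al < S < Na < Li.

Al < S < Na < Li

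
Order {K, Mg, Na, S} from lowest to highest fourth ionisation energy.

IE_4 is the cost of taking one more electron from the +3 cation: K³⁺ is already 2 electrons into the core; Mg³⁺ is already 1 electron into the core; Na³⁺ is already 2 electrons into the core; S³⁺ still has 3 valence electrons.
Pulling an electron out of a noble-gas core costs far more than removing a remaining valence electron, so K, Na and Mg sit at the high end of IE_4.
Tabulated IE_4 (kJ/mol): K 5877, Mg 10543, Na 9543, S 4556.
Hence IE_4: S < K < Na < Mg.

S, K, Na, Mg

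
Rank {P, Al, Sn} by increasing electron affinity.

Electron affinity generally becomes more exothermic across a period toward the halogens and less exothermic down a group.
Here both period and group differ, so the two effects have to be weighed against each other.
P > Al: both are in period 3; the period trend gives P the larger value.
Sn > P: this pair runs against the simple trend — see the exception note.
Note the exception: Sn has a higher electron affinity than P, contrary to the simple trend — adding an electron to P's half-filled np³ subshell costs electron-pairing energy.
Approximate values (kJ/mol): Al 42, P 72, Sn 107.
So from lowest to highest: Al < P < Sn.

Al < P < Sn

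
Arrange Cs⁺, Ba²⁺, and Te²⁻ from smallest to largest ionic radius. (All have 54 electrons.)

Ba²⁺, Cs⁺, Te²⁻

All of these have 54 electrons, so size is governed by nuclear charge alone: the more protons, the stronger the pull on the same electron cloud, and the smaller the ion.
Nuclear charges: Ba²⁺ (Z=56), Cs⁺ (Z=55), Te²⁻ (Z=52).
Smallest to largest: Ba²⁺ < Cs⁺ < Te²⁻.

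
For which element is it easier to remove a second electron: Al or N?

Al

The second ionization energy removes an electron from the +1 ion. For each element: Al⁺ still has 2 valence electrons; N⁺ still has 4 valence electrons.
All are still removing valence electrons, so compare the +1 ions as you would atoms: IE_2 generally rises across a period (higher Z_eff) and falls down a group (larger shell), subject to the usual subshell exceptions.
Valence configurations: Al⁺ [Ne]3s², N⁺ [He]2s²2p².
Tabulated IE_2 (kJ/mol): Al 1817, N 2856.
So the second ionization energies run Al < N.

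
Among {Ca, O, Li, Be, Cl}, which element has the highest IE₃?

Be

After 2 electrons have been removed, what remains? Ca²⁺ is the bare [Ar] core; O²⁺ still has 4 valence electrons; Li²⁺ is already 1 electron into the core; Be²⁺ is the bare [He] core; Cl²⁺ still has 5 valence electrons.
Usually core removal costs more than valence removal, but here the competition is close: a tightly held n=2 valence electron can cost more to remove than an n=3 core electron, so the actual values have to decide it.
Valence configurations: O²⁺ [He]2s²2p², Cl²⁺ [Ne]3s²3p³.
The numbers (kJ/mol): Ca 4912, O 5300, Li 11815, Be 14849, Cl 3822.
Hence IE_3: Cl < Ca < O < Li < Be.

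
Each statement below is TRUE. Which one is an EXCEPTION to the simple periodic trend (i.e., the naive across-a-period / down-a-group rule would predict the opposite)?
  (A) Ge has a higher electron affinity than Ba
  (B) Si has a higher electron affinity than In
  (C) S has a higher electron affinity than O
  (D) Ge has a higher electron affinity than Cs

(C)

The general trend: electron affinity increases across a period and decreases down a group.
(A) Ge (period 4, group 14) vs Ba (period 6, group 2): the stated order agrees with the simple trend.
(B) Si (period 3, group 14) vs In (period 5, group 13): the stated order agrees with the simple trend.
(C) S (period 3, group 16) vs O (period 2, group 16): the stated order contradicts the simple trend.
(D) Ge (period 4, group 14) vs Cs (period 6, group 1): the stated order agrees with the simple trend.
The exception is (C): the compact 2p subshell of O repels the added electron more than S's larger 3p does.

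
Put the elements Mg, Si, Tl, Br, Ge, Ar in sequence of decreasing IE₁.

IE₁ increases left→right with effective nuclear charge and decreases top→bottom as the valence shell moves farther out.
These span different periods and groups, so the two trends combine.
Mg > Tl: period and group pull opposite ways; the down-group shift dominates (738 vs 589 kJ/mol).
Ge > Mg: the two effects oppose for this pair; the across-period effect wins (762 vs 738 kJ/mol).
Si > Ge: they share group 14; the group trend gives Si the larger value.
Br > Si: period and group pull opposite ways; the across-period shift dominates (1140 vs 786 kJ/mol).
Ar > Br: both effects reinforce here, so Ar is clearly the higher of the two.
Approximate values (kJ/mol): Mg 738, Si 786, Ar 1521, Ge 762, Br 1140, Tl 589.
So from highest to lowest: Ar > Br > Si > Ge > Mg > Tl.

Ar > Br > Si > Ge > Mg > Tl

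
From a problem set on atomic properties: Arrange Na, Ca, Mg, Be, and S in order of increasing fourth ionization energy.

S < Ca < Na < Mg < Be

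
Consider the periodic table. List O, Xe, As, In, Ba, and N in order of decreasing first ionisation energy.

N is in period 2, group 15; O is in period 2, group 16; As is in period 4, group 15; In is in period 5, group 13; Xe is in period 5, group 18; Ba is in period 6, group 2.
IE₁ increases left→right with effective nuclear charge and decreases top→bottom as the valence shell moves farther out.
Neither a single period nor a single group — weigh both effects.
In > Ba: both effects reinforce here, so In is clearly the higher of the two.
As > In: both effects reinforce here, so As is clearly the higher of the two.
Xe > As: period and group pull opposite ways; the across-period shift dominates (1170 vs 947 kJ/mol).
O > Xe: the two effects oppose for this pair; the down-group effect wins (1314 vs 1170 kJ/mol).
N > O: this pair runs against the simple trend — see the exception note.
Note the exception: N has a higher first ionization energy than O, contrary to the simple trend — pairing an electron in O's 2p⁴ costs repulsion energy, so O ionizes more easily than half-filled N (2p³).
Approximate values (kJ/mol): N 1402, O 1314, As 947, In 558, Xe 1170, Ba 503.
So from highest to lowest: N > O > Xe > As > In > Ba.

N, O, Xe, As, In, Ba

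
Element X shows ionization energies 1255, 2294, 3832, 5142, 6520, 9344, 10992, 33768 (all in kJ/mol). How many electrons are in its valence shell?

Look for the largest jump between consecutive ionization energies: IE8/IE7 ≈ 3.1, far larger than any earlier ratio.
That jump marks the point where a core electron is being removed. So the atom has 7 valence electrons.

7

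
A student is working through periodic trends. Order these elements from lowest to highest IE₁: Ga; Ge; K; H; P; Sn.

H is in period 1, group 1; P is in period 3, group 15; K is in period 4, group 1; Ga is in period 4, group 13; Ge is in period 4, group 14; Sn is in period 5, group 14.
First ionization energy rises across a period (greater Z_eff holds electrons more tightly) and falls down a group (valence electrons are farther from the nucleus).
Here both period and group differ, so the two effects have to be weighed against each other.
Ga > K: Ga lies to the right of K in period 4, so the across-period effect alone puts Ga higher.
Sn > Ga: period and group pull opposite ways; the across-period shift dominates (709 vs 579 kJ/mol).
Ge > Sn: they share group 14; the group trend gives Ge the larger value.
P > Ge: relative to Ge, both the across-period and down-group shifts push P's first ionization energy up.
H > P: period and group pull opposite ways; the down-group shift dominates (1312 vs 1012 kJ/mol).
Tabulated first ionization energy (kJ/mol): H 1312, P 1012, K 419, Ga 579, Ge 762, Sn 709.
So from lowest to highest: K < Ga < Sn < Ge < P < H.

K < Ga < Sn < Ge < P < H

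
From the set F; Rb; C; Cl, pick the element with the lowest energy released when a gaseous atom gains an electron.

Rb

C is in period 2, group 14; F is in period 2, group 17; Cl is in period 3, group 17; Rb is in period 5, group 1.
Atoms with high Z_eff and room in the valence shell (especially the halogens) have the most exothermic electron affinities.
Here both period and group differ, so the two effects have to be weighed against each other.
C > Rb: relative to Rb, both the across-period and down-group shifts push C's electron affinity up.
F > C: F lies to the right of C in period 2, so the across-period effect alone puts F higher.
Cl > F: this pair runs against the simple trend — see the exception note.
Note the exception: Cl has a higher electron affinity than F, contrary to the simple trend — F's small 2p subshell makes the incoming electron feel strong e⁻–e⁻ repulsion, so Cl actually releases more energy on gaining an electron.
Approximate values (kJ/mol): C 122, F 328, Cl 349, Rb 47.
The lowest energy released when a gaseous atom gains an electron among these belongs to Rb.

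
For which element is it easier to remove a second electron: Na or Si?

Si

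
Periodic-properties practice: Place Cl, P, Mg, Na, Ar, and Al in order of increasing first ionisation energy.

Na, Al, Mg, P, Cl, Ar

Na is in period 3, group 1; Mg is in period 3, group 2; Al is in period 3, group 13; P is in period 3, group 15; Cl is in period 3, group 17; Ar is in period 3, group 18.
Across a period the outer electron is held more tightly (higher IE₁); down a group it sits in a higher shell, more shielded, and comes off more easily.
All lie in period 3; the across-period trend (first ionization energy increases left to right) applies, with the exception below.
Note the exception: Mg has a higher first ionization energy than Al, contrary to the simple trend — Al's single 3p electron is easier to remove than one from Mg's filled 3s².
Tabulated first ionization energy (kJ/mol): Na 496, Mg 738, Al 578, P 1012, Cl 1251, Ar 1521.
So from lowest to highest: Na < Al < Mg < P < Cl < Ar.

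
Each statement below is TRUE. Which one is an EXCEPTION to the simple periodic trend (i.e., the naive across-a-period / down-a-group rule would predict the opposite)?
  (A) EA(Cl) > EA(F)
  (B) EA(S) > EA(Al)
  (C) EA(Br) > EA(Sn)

The general trend: electron affinity increases across a period and decreases down a group.
(A) Cl (period 3, group 17) vs F (period 2, group 17): the stated order contradicts the simple trend.
(B) S (period 3, group 16) vs Al (period 3, group 13): the stated order agrees with the simple trend.
(C) Br (period 4, group 17) vs Sn (period 5, group 14): the stated order agrees with the simple trend.
The exception is (A): F's small 2p subshell makes the incoming electron feel strong e⁻–e⁻ repulsion, so Cl actually releases more energy on gaining an electron.

(A)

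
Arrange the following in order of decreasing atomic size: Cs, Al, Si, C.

C is in period 2, group 14; Al is in period 3, group 13; Si is in period 3, group 14; Cs is in period 6, group 1.
Radius decreases left→right (rising Z_eff, same n) and increases top→bottom (higher n).
Neither a single period nor a single group — weigh both effects.
Si > C: Si sits below C in group 14, so the down-group effect alone puts Si larger.
Al > Si: both are in period 3; the period trend gives Al the larger value.
Cs > Al: both effects reinforce here, so Cs is clearly the larger of the two.
For reference (pm): C 75, Al 126, Si 116, Cs 232.
So from largest to smallest: Cs > Al > Si > C.

Cs, Al, Si, C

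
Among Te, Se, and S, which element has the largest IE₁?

S

S is in period 3, group 16; Se is in period 4, group 16; Te is in period 5, group 16.
Removing the outermost electron gets harder across a period and easier down a group.
All are in group 16, so first ionization energy increases up the group.
The largest IE₁ among these belongs to S.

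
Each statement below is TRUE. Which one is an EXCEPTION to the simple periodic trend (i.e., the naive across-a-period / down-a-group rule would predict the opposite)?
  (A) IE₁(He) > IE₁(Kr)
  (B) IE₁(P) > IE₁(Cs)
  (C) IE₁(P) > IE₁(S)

The general trend: first ionization energy increases across a period and decreases down a group.
(A) He (period 1, group 18) vs Kr (period 4, group 18): the stated order agrees with the simple trend.
(B) P (period 3, group 15) vs Cs (period 6, group 1): the stated order agrees with the simple trend.
(C) P (period 3, group 15) vs S (period 3, group 16): the stated order contradicts the simple trend.
The exception is (C): S (3p⁴) ionizes more easily than half-filled P (3p³) because the paired 3p electron in S is pushed out by e⁻–e⁻ repulsion.

(C)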